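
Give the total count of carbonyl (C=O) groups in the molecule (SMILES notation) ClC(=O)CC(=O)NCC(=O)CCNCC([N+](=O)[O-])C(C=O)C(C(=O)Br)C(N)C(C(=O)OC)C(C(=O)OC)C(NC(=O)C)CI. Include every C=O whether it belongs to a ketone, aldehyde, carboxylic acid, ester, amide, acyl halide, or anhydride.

ClCO: acyl halide, 1 C=O (running total 1).
CH2CONHCH2: amide, 1 C=O (running total 2).
CO: ketone, 1 C=O (running total 3).
CH(CHO): aldehyde, 1 C=O (running total 4).
CH(COBr): acyl halide, 1 C=O (running total 5).
CH(COOCH3): ester, 1 C=O (running total 6).
CH(COOCH3): ester, 1 C=O (running total 7).
CH(NHCOCH3): amide, 1 C=O (running total 8).

8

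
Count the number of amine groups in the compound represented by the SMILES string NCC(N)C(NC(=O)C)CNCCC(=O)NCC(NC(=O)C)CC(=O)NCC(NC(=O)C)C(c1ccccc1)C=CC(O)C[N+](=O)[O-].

Working along the chain:
  H2NCH2: –NH2 on an sp³ carbon with no adjacent C=O → amine.
  CH(NH2): –NH2 on an sp³ carbon with no adjacent C=O → amine.
  CH(NHCOCH3): pendant –NHC(=O)CH3: N bonded to a carbonyl → amide (not amine).
  CH2NHCH2: C–N–C with sp³ carbons and no adjacent C=O → amine (secondary).
  CH2CONHCH2: –C(=O)–N– linkage → amide (the N is not an amine).
  CH(NHCOCH3): pendant –NHC(=O)CH3: N bonded to a carbonyl → amide (not amine).
  CH2CONHCH2: –C(=O)–N– linkage → amide (the N is not an amine).
  CH(NHCOCH3): pendant –NHC(=O)CH3: N bonded to a carbonyl → amide (not amine).
  CH(C6H5): pendant –C6H5: benzene ring → arene.
  CH=CH: C=C double bond → alkene.
  CH(OH): –OH on an sp³ carbon → alcohol (secondary).
  CH2NO2: –NO2 on carbon → nitro group.
Amine appears at: H2NCH2, CH(NH2), CH2NHCH2 → 3.

3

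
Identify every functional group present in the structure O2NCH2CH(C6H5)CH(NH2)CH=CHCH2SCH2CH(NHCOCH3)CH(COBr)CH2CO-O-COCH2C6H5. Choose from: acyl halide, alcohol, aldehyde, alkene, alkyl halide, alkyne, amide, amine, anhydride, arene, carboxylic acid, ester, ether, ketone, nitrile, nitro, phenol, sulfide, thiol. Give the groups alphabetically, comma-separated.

–NO2 on carbon → nitro group.
pendant –C6H5: benzene ring → arene.
–NH2 on an sp³ carbon with no adjacent C=O → amine.
C=C double bond → alkene.
C–S–C linkage → sulfide (thioether).
pendant –NHC(=O)CH3: N bonded to a carbonyl → amide (not amine).
pendant –C(=O)X: carbonyl C bonded to C and halogen → acyl halide.
two acyl groups sharing one oxygen, –C(=O)–O–C(=O)– → anhydride.
–C6H5 phenyl ring → arene.

acyl halide, alkene, amide, amine, anhydride, arene, nitro, sulfide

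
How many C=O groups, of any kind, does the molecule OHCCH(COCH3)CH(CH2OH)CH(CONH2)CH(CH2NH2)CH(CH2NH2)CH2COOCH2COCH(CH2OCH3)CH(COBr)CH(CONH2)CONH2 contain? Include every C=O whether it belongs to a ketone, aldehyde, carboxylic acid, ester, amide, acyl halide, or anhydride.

OHC: aldehyde, 1 C=O (running total 1).
CH(COCH3): ketone, 1 C=O (running total 2).
CH(CONH2): amide, 1 C=O (running total 3).
CH2COOCH2: ester, 1 C=O (running total 4).
CO: ketone, 1 C=O (running total 5).
CH(COBr): acyl halide, 1 C=O (running total 6).
CH(CONH2): amide, 1 C=O (running total 7).
CONH2: amide, 1 C=O (running total 8).

8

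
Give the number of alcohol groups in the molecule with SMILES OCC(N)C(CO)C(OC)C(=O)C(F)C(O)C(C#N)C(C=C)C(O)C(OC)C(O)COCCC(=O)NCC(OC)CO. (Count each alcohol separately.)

Reading the structure from left to right:
  HOCH2: HO– on an sp³ carbon → alcohol.
  CH(NH2): –NH2 on an sp³ carbon with no adjacent C=O → amine.
  CH(CH2OH): pendant –CH2OH on an sp³ backbone C → alcohol.
  CH(OCH3): pendant –OCH3: C–O–C with sp³ C, no adjacent C=O → ether.
  CO: –C(=O)– with carbon on both sides → ketone.
  CH(F): halogen on an sp³ carbon → alkyl halide.
  CH(OH): –OH on an sp³ carbon → alcohol (secondary).
  CH(CN): pendant –C≡N: nitrile.
  CH(CH=CH2): pendant –CH=CH2: C=C double bond → alkene.
  CH(OH): –OH on an sp³ carbon → alcohol (secondary).
  CH(OCH3): pendant –OCH3: C–O–C with sp³ C, no adjacent C=O → ether.
  CH(OH): –OH on an sp³ carbon → alcohol (secondary).
  CH2OCH2: C–O–C with sp³ carbons on both sides and no adjacent C=O → ether.
  CH2CONHCH2: –C(=O)–N– linkage → amide (the N is not an amine).
  CH(OCH3): pendant –OCH3: C–O–C with sp³ C, no adjacent C=O → ether.
  CH2OH: –OH on an sp³ carbon → alcohol.
Alcohol appears at: HOCH2, CH(CH2OH), CH(OH), CH(OH), CH(OH), CH2OH → 6.

6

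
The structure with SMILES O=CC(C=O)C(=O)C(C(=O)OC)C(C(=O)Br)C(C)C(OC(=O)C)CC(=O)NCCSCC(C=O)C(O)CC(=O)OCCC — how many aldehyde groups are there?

3

Working along the chain:
  OHC: terminal –CHO: carbonyl C bonded to H and C → aldehyde.
  CH(CHO): pendant –CHO: carbonyl C bonded to C and H → aldehyde.
  CO: –C(=O)– with carbon on both sides → ketone.
  CH(COOCH3): pendant –COOCH3: carbonyl C bonded to C and –OCH3 → ester.
  CH(COBr): pendant –C(=O)X: carbonyl C bonded to C and halogen → acyl halide.
  CH(OCOCH3): pendant –OC(=O)CH3: an acyloxy group → ester.
  CH2CONHCH2: –C(=O)–N– linkage → amide (the N is not an amine).
  CH2SCH2: C–S–C linkage → sulfide (thioether).
  CH(CHO): pendant –CHO: carbonyl C bonded to C and H → aldehyde.
  CH(OH): –OH on an sp³ carbon → alcohol (secondary).
  CH2COOCH2: –C(=O)–O–C with C on the carbonyl side → ester.
Aldehyde appears at: OHC, CH(CHO), CH(CHO) → 3.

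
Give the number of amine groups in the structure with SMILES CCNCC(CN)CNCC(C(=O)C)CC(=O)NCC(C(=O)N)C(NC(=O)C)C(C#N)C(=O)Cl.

Working along the chain:
  CH2NHCH2: C–N–C with sp³ carbons and no adjacent C=O → amine (secondary).
  CH(CH2NH2): pendant –CH2NH2: N on sp³ C, no adjacent C=O → amine.
  CH2NHCH2: C–N–C with sp³ carbons and no adjacent C=O → amine (secondary).
  CH(COCH3): pendant –COCH3: carbonyl C bonded to two carbons → ketone.
  CH2CONHCH2: –C(=O)–N– linkage → amide (the N is not an amine).
  CH(CONH2): pendant –CONH2: carbonyl C bonded to C and N → amide.
  CH(NHCOCH3): pendant –NHC(=O)CH3: N bonded to a carbonyl → amide (not amine).
  CH(CN): pendant –C≡N: nitrile.
  COCl: –C(=O)Cl: carbonyl C bonded to C and to a halogen → acyl halide (not alkyl halide).
Amine appears at: CH2NHCH2, CH(CH2NH2), CH2NHCH2 → 3.

3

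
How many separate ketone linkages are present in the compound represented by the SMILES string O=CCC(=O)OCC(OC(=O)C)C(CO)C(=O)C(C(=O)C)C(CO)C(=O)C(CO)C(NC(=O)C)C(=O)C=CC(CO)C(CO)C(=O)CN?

5

Taking each segment in turn:
  OHC: terminal –CHO: carbonyl C bonded to H and C → aldehyde.
  CH2COOCH2: –C(=O)–O–C with C on the carbonyl side → ester.
  CH(OCOCH3): pendant –OC(=O)CH3: an acyloxy group → ester.
  CH(CH2OH): pendant –CH2OH on an sp³ backbone C → alcohol.
  CO: –C(=O)– with carbon on both sides → ketone.
  CH(COCH3): pendant –COCH3: carbonyl C bonded to two carbons → ketone.
  CH(CH2OH): pendant –CH2OH on an sp³ backbone C → alcohol.
  CO: –C(=O)– with carbon on both sides → ketone.
  CH(CH2OH): pendant –CH2OH on an sp³ backbone C → alcohol.
  CH(NHCOCH3): pendant –NHC(=O)CH3: N bonded to a carbonyl → amide (not amine).
  CO: –C(=O)– with carbon on both sides → ketone.
  CH=CH: C=C double bond → alkene.
  CH(CH2OH): pendant –CH2OH on an sp³ backbone C → alcohol.
  CH(CH2OH): pendant –CH2OH on an sp³ backbone C → alcohol.
  CO: –C(=O)– with carbon on both sides → ketone.
  CH2NH2: –NH2 on an sp³ carbon with no adjacent C=O → amine.
Ketone appears at: CO, CH(COCH3), CO, CO, CO → 5.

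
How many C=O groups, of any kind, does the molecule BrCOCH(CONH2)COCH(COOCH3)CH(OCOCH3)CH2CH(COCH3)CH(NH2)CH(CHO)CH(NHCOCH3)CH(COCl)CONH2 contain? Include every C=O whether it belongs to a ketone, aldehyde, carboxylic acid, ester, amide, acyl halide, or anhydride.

10

BrCO: acyl halide, 1 C=O (running total 1).
CH(CONH2): amide, 1 C=O (running total 2).
CO: ketone, 1 C=O (running total 3).
CH(COOCH3): ester, 1 C=O (running total 4).
CH(OCOCH3): ester, 1 C=O (running total 5).
CH(COCH3): ketone, 1 C=O (running total 6).
CH(CHO): aldehyde, 1 C=O (running total 7).
CH(NHCOCH3): amide, 1 C=O (running total 8).
CH(COCl): acyl halide, 1 C=O (running total 9).
CONH2: amide, 1 C=O (running total 10).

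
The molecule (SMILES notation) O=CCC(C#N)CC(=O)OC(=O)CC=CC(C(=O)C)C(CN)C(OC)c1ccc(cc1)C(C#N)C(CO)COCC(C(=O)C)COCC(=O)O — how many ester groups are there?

0

terminal –CHO: carbonyl C bonded to H and C → aldehyde.
pendant –C≡N: nitrile.
two acyl groups sharing one oxygen, –C(=O)–O–C(=O)– → anhydride.
C=C double bond → alkene.
pendant –COCH3: carbonyl C bonded to two carbons → ketone.
pendant –CH2NH2: N on sp³ C, no adjacent C=O → amine.
pendant –OCH3: C–O–C with sp³ C, no adjacent C=O → ether.
para-disubstituted benzene ring → arene.
pendant –C≡N: nitrile.
pendant –CH2OH on an sp³ backbone C → alcohol.
C–O–C with sp³ carbons on both sides and no adjacent C=O → ether.
pendant –COCH3: carbonyl C bonded to two carbons → ketone.
C–O–C with sp³ carbons on both sides and no adjacent C=O → ether.
–COOH: carbonyl C bonded to –OH and C → carboxylic acid (the –OH is not a separate alcohol).
No segment is a ester: CH2CO-O-COCH2 is anhydride, not ester; CH(COCH3) is ketone, not ester; CH(OCH3) is ether, not ester. → 0.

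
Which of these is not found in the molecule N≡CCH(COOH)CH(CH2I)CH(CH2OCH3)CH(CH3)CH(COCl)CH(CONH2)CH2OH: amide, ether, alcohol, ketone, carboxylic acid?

amide: present (CH(CONH2) — pendant –CONH2: carbonyl C bonded to C and N → amide).
ether: present (CH(CH2OCH3) — pendant –CH2OCH3: C–O–C linkage → ether).
carboxylic acid: present (CH(COOH) — pendant –COOH: carbonyl C bonded to C and –OH → carboxylic acid).
alcohol: present (CH2OH — –OH on an sp³ carbon → alcohol).
ketone: absent. In CH(CONH2), the C=O is bonded to nitrogen, which defines an amide, not a ketone. In CH(COOH), the C=O bears an –OH, making it a carboxylic acid rather than a ketone. In CH(COCl), the C=O is bonded to a halogen, which defines an acyl halide, not a ketone.

ketone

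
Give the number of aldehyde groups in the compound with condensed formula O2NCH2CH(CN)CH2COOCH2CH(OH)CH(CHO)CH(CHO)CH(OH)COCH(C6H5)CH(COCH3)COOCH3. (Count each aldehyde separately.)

2

Working along the chain:
  O2NCH2: –NO2 on carbon → nitro group.
  CH(CN): pendant –C≡N: nitrile.
  CH2COOCH2: –C(=O)–O–C with C on the carbonyl side → ester.
  CH(OH): –OH on an sp³ carbon → alcohol (secondary).
  CH(CHO): pendant –CHO: carbonyl C bonded to C and H → aldehyde.
  CH(CHO): pendant –CHO: carbonyl C bonded to C and H → aldehyde.
  CH(OH): –OH on an sp³ carbon → alcohol (secondary).
  CO: –C(=O)– with carbon on both sides → ketone.
  CH(C6H5): pendant –C6H5: benzene ring → arene.
  CH(COCH3): pendant –COCH3: carbonyl C bonded to two carbons → ketone.
  COOCH3: –C(=O)OCH3: carbonyl C bonded to C and to –OCH3 → ester (not ketone + ether).
Aldehyde appears at: CH(CHO), CH(CHO) → 2.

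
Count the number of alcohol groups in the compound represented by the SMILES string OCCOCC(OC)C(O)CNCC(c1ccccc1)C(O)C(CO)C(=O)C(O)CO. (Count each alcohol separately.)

HO– on an sp³ carbon → alcohol.
C–O–C with sp³ carbons on both sides and no adjacent C=O → ether.
pendant –OCH3: C–O–C with sp³ C, no adjacent C=O → ether.
–OH on an sp³ carbon → alcohol (secondary).
C–N–C with sp³ carbons and no adjacent C=O → amine (secondary).
pendant –C6H5: benzene ring → arene.
–OH on an sp³ carbon → alcohol (secondary).
pendant –CH2OH on an sp³ backbone C → alcohol.
–C(=O)– with carbon on both sides → ketone.
–OH on an sp³ carbon → alcohol (secondary).
–OH on an sp³ carbon → alcohol.
Alcohol appears at: HOCH2, CH(OH), CH(OH), CH(CH2OH), CH(OH), CH2OH → 6.

6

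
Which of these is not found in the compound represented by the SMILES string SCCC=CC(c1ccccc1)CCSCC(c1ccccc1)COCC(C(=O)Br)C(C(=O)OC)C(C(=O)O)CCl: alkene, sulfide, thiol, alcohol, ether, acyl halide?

ether: present (CH2OCH2 — C–O–C with sp³ carbons on both sides and no adjacent C=O → ether).
alkene: present (CH=CH — C=C double bond → alkene).
thiol: present (HSCH2 — –SH on an sp³ carbon → thiol).
acyl halide: present (CH(COBr) — pendant –C(=O)X: carbonyl C bonded to C and halogen → acyl halide).
sulfide: present (CH2SCH2 — C–S–C linkage → sulfide (thioether)).
alcohol: absent. In CH(COOH), the –OH sits on a carbonyl carbon, making it part of a carboxylic acid, not an alcohol.

alcohol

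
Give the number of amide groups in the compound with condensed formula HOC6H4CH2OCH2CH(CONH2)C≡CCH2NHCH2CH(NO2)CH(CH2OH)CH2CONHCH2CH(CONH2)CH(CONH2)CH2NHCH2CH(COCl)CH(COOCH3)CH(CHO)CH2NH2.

4

Taking each segment in turn:
  HOC6H4: –OH attached directly to an aromatic ring → phenol (not alcohol); the ring itself is an arene.
  CH2OCH2: C–O–C with sp³ carbons on both sides and no adjacent C=O → ether.
  CH(CONH2): pendant –CONH2: carbonyl C bonded to C and N → amide.
  C≡C: C≡C triple bond → alkyne.
  CH2NHCH2: C–N–C with sp³ carbons and no adjacent C=O → amine (secondary).
  CH(NO2): –NO2 on an sp³ carbon → nitro (the N=O is not a carbonyl).
  CH(CH2OH): pendant –CH2OH on an sp³ backbone C → alcohol.
  CH2CONHCH2: –C(=O)–N– linkage → amide (the N is not an amine).
  CH(CONH2): pendant –CONH2: carbonyl C bonded to C and N → amide.
  CH(CONH2): pendant –CONH2: carbonyl C bonded to C and N → amide.
  CH2NHCH2: C–N–C with sp³ carbons and no adjacent C=O → amine (secondary).
  CH(COCl): pendant –C(=O)X: carbonyl C bonded to C and halogen → acyl halide.
  CH(COOCH3): pendant –COOCH3: carbonyl C bonded to C and –OCH3 → ester.
  CH(CHO): pendant –CHO: carbonyl C bonded to C and H → aldehyde.
  CH2NH2: –NH2 on an sp³ carbon with no adjacent C=O → amine.
Amide appears at: CH(CONH2), CH2CONHCH2, CH(CONH2), CH(CONH2) → 4.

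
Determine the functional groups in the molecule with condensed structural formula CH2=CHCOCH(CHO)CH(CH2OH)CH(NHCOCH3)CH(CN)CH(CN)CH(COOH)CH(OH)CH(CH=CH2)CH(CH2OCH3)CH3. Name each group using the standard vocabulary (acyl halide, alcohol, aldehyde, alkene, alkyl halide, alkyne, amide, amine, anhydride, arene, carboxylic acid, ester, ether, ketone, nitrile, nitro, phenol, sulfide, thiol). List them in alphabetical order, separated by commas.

Taking each segment in turn:
  CH2=CH: C=C double bond → alkene.
  CO: –C(=O)– with carbon on both sides → ketone.
  CH(CHO): pendant –CHO: carbonyl C bonded to C and H → aldehyde.
  CH(CH2OH): pendant –CH2OH on an sp³ backbone C → alcohol.
  CH(NHCOCH3): pendant –NHC(=O)CH3: N bonded to a carbonyl → amide (not amine).
  CH(CN): pendant –C≡N: nitrile.
  CH(CN): pendant –C≡N: nitrile.
  CH(COOH): pendant –COOH: carbonyl C bonded to C and –OH → carboxylic acid.
  CH(OH): –OH on an sp³ carbon → alcohol (secondary).
  CH(CH=CH2): pendant –CH=CH2: C=C double bond → alkene.
  CH(CH2OCH3): pendant –CH2OCH3: C–O–C linkage → ether.

alcohol, aldehyde, alkene, amide, carboxylic acid, ether, ketone, nitrile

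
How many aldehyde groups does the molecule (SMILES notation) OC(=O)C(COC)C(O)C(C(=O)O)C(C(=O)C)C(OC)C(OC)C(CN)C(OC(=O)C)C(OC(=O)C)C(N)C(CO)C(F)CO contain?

Working along the chain:
  HOOC: –COOH: carbonyl C bonded to –OH and C → carboxylic acid (the –OH is not a separate alcohol).
  CH(CH2OCH3): pendant –CH2OCH3: C–O–C linkage → ether.
  CH(OH): –OH on an sp³ carbon → alcohol (secondary).
  CH(COOH): pendant –COOH: carbonyl C bonded to C and –OH → carboxylic acid.
  CH(COCH3): pendant –COCH3: carbonyl C bonded to two carbons → ketone.
  CH(OCH3): pendant –OCH3: C–O–C with sp³ C, no adjacent C=O → ether.
  CH(OCH3): pendant –OCH3: C–O–C with sp³ C, no adjacent C=O → ether.
  CH(CH2NH2): pendant –CH2NH2: N on sp³ C, no adjacent C=O → amine.
  CH(OCOCH3): pendant –OC(=O)CH3: an acyloxy group → ester.
  CH(OCOCH3): pendant –OC(=O)CH3: an acyloxy group → ester.
  CH(NH2): –NH2 on an sp³ carbon with no adjacent C=O → amine.
  CH(CH2OH): pendant –CH2OH on an sp³ backbone C → alcohol.
  CH(F): halogen on an sp³ carbon → alkyl halide.
  CH2OH: –OH on an sp³ carbon → alcohol.
No segment is a aldehyde: HOOC is carboxylic acid, not aldehyde; CH(COOH) is carboxylic acid, not aldehyde; CH(COCH3) is ketone, not aldehyde. → 0.

0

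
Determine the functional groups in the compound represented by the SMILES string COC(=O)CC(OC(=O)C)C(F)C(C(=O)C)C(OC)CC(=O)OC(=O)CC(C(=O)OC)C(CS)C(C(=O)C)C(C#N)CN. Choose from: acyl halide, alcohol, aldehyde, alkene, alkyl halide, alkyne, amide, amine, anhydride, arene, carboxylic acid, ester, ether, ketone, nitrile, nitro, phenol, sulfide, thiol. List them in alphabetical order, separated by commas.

CH3O–C(=O)–: carbonyl C bonded to C and to –OCH3 → ester (not ketone + ether).
pendant –OC(=O)CH3: an acyloxy group → ester.
halogen on an sp³ carbon → alkyl halide.
pendant –COCH3: carbonyl C bonded to two carbons → ketone.
pendant –OCH3: C–O–C with sp³ C, no adjacent C=O → ether.
two acyl groups sharing one oxygen, –C(=O)–O–C(=O)– → anhydride.
pendant –COOCH3: carbonyl C bonded to C and –OCH3 → ester.
pendant –CH2SH → thiol.
pendant –COCH3: carbonyl C bonded to two carbons → ketone.
pendant –C≡N: nitrile.
–NH2 on an sp³ carbon with no adjacent C=O → amine.

alkyl halide, amine, anhydride, ester, ether, ketone, nitrile, thiol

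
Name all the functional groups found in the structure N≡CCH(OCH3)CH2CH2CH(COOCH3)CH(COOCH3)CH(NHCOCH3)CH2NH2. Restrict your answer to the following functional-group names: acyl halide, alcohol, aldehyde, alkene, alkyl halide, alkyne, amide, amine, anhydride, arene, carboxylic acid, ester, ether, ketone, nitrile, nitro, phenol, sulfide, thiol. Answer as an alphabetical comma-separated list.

Taking each segment in turn:
  N≡C: N≡C–: carbon triple-bonded to nitrogen → nitrile.
  CH(OCH3): pendant –OCH3: C–O–C with sp³ C, no adjacent C=O → ether.
  CH(COOCH3): pendant –COOCH3: carbonyl C bonded to C and –OCH3 → ester.
  CH(COOCH3): pendant –COOCH3: carbonyl C bonded to C and –OCH3 → ester.
  CH(NHCOCH3): pendant –NHC(=O)CH3: N bonded to a carbonyl → amide (not amine).
  CH2NH2: –NH2 on an sp³ carbon with no adjacent C=O → amine.

amide, amine, ester, ether, nitrile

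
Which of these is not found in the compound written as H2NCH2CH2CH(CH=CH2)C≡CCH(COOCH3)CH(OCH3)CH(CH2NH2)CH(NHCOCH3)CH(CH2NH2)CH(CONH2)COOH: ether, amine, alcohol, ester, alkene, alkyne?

ether: present (CH(OCH3) — pendant –OCH3: C–O–C with sp³ C, no adjacent C=O → ether).
amine: present (H2NCH2 — –NH2 on an sp³ carbon with no adjacent C=O → amine).
alkene: present (CH(CH=CH2) — pendant –CH=CH2: C=C double bond → alkene).
alkyne: present (C≡C — C≡C triple bond → alkyne).
ester: present (CH(COOCH3) — pendant –COOCH3: carbonyl C bonded to C and –OCH3 → ester).
alcohol: absent. In COOH, the –OH sits on a carbonyl carbon, making it part of a carboxylic acid, not an alcohol.

alcohol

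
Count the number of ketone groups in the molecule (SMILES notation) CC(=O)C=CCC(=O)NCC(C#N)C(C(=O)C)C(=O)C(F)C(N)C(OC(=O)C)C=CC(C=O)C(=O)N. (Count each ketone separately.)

3

Taking each segment in turn:
  CO: –C(=O)– with carbon on both sides → ketone.
  CH=CH: C=C double bond → alkene.
  CH2CONHCH2: –C(=O)–N– linkage → amide (the N is not an amine).
  CH(CN): pendant –C≡N: nitrile.
  CH(COCH3): pendant –COCH3: carbonyl C bonded to two carbons → ketone.
  CO: –C(=O)– with carbon on both sides → ketone.
  CH(F): halogen on an sp³ carbon → alkyl halide.
  CH(NH2): –NH2 on an sp³ carbon with no adjacent C=O → amine.
  CH(OCOCH3): pendant –OC(=O)CH3: an acyloxy group → ester.
  CH=CH: C=C double bond → alkene.
  CH(CHO): pendant –CHO: carbonyl C bonded to C and H → aldehyde.
  CONH2: –C(=O)NH2: carbonyl C bonded to C and to N → amide (the N is not a separate amine).
Ketone appears at: CO, CH(COCH3), CO → 3.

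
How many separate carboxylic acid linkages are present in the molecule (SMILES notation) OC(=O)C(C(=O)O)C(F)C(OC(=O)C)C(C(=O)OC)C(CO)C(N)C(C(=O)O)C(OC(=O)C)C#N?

Working along the chain:
  HOOC: –COOH: carbonyl C bonded to –OH and C → carboxylic acid (the –OH is not a separate alcohol).
  CH(COOH): pendant –COOH: carbonyl C bonded to C and –OH → carboxylic acid.
  CH(F): halogen on an sp³ carbon → alkyl halide.
  CH(OCOCH3): pendant –OC(=O)CH3: an acyloxy group → ester.
  CH(COOCH3): pendant –COOCH3: carbonyl C bonded to C and –OCH3 → ester.
  CH(CH2OH): pendant –CH2OH on an sp³ backbone C → alcohol.
  CH(NH2): –NH2 on an sp³ carbon with no adjacent C=O → amine.
  CH(COOH): pendant –COOH: carbonyl C bonded to C and –OH → carboxylic acid.
  CH(OCOCH3): pendant –OC(=O)CH3: an acyloxy group → ester.
  CN: –C≡N: carbon triple-bonded to nitrogen → nitrile.
Carboxylic acid appears at: HOOC, CH(COOH), CH(COOH) → 3.

3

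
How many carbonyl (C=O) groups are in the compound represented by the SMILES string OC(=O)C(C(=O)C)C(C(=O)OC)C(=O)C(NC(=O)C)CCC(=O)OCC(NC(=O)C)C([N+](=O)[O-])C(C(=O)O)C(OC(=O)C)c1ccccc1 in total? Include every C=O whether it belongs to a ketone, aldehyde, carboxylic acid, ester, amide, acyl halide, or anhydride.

HOOC: carboxylic acid, 1 C=O (running total 1).
CH(COCH3): ketone, 1 C=O (running total 2).
CH(COOCH3): ester, 1 C=O (running total 3).
CO: ketone, 1 C=O (running total 4).
CH(NHCOCH3): amide, 1 C=O (running total 5).
CH2COOCH2: ester, 1 C=O (running total 6).
CH(NHCOCH3): amide, 1 C=O (running total 7).
CH(COOH): carboxylic acid, 1 C=O (running total 8).
CH(OCOCH3): ester, 1 C=O (running total 9).

9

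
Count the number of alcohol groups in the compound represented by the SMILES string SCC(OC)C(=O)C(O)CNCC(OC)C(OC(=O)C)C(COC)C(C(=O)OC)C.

1

–SH on an sp³ carbon → thiol.
pendant –OCH3: C–O–C with sp³ C, no adjacent C=O → ether.
–C(=O)– with carbon on both sides → ketone.
–OH on an sp³ carbon → alcohol (secondary).
C–N–C with sp³ carbons and no adjacent C=O → amine (secondary).
pendant –OCH3: C–O–C with sp³ C, no adjacent C=O → ether.
pendant –OC(=O)CH3: an acyloxy group → ester.
pendant –CH2OCH3: C–O–C linkage → ether.
pendant –COOCH3: carbonyl C bonded to C and –OCH3 → ester.
Alcohol appears at: CH(OH) → 1.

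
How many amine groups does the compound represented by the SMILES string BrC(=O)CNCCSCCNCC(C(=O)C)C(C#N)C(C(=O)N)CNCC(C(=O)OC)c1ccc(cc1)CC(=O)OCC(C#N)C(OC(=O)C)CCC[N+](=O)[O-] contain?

3

–C(=O)Br: carbonyl C bonded to C and to a halogen → acyl halide (not alkyl halide).
C–N–C with sp³ carbons and no adjacent C=O → amine (secondary).
C–S–C linkage → sulfide (thioether).
C–N–C with sp³ carbons and no adjacent C=O → amine (secondary).
pendant –COCH3: carbonyl C bonded to two carbons → ketone.
pendant –C≡N: nitrile.
pendant –CONH2: carbonyl C bonded to C and N → amide.
C–N–C with sp³ carbons and no adjacent C=O → amine (secondary).
pendant –COOCH3: carbonyl C bonded to C and –OCH3 → ester.
para-disubstituted benzene ring → arene.
–C(=O)–O–C with C on the carbonyl side → ester.
pendant –C≡N: nitrile.
pendant –OC(=O)CH3: an acyloxy group → ester.
–NO2 on carbon → nitro group.
Amine appears at: CH2NHCH2, CH2NHCH2, CH2NHCH2 → 3.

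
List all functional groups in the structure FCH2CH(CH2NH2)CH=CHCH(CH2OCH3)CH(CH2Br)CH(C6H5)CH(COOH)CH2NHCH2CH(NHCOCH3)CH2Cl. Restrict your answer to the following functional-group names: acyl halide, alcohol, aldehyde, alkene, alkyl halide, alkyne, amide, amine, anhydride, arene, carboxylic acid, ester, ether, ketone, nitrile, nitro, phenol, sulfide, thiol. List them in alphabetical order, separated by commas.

halogen on an sp³ carbon → alkyl halide.
pendant –CH2NH2: N on sp³ C, no adjacent C=O → amine.
C=C double bond → alkene.
pendant –CH2OCH3: C–O–C linkage → ether.
pendant –CH2X: halogen on sp³ carbon → alkyl halide.
pendant –C6H5: benzene ring → arene.
pendant –COOH: carbonyl C bonded to C and –OH → carboxylic acid.
C–N–C with sp³ carbons and no adjacent C=O → amine (secondary).
pendant –NHC(=O)CH3: N bonded to a carbonyl → amide (not amine).
halogen on an sp³ carbon → alkyl halide.

alkene, alkyl halide, amide, amine, arene, carboxylic acid, ether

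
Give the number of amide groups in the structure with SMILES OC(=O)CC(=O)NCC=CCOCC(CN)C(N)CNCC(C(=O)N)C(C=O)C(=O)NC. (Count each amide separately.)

–COOH: carbonyl C bonded to –OH and C → carboxylic acid (the –OH is not a separate alcohol).
–C(=O)–N– linkage → amide (the N is not an amine).
C=C double bond → alkene.
C–O–C with sp³ carbons on both sides and no adjacent C=O → ether.
pendant –CH2NH2: N on sp³ C, no adjacent C=O → amine.
–NH2 on an sp³ carbon with no adjacent C=O → amine.
C–N–C with sp³ carbons and no adjacent C=O → amine (secondary).
pendant –CONH2: carbonyl C bonded to C and N → amide.
pendant –CHO: carbonyl C bonded to C and H → aldehyde.
–C(=O)NHCH3: carbonyl C bonded to C and to N → amide (the N is not an amine).
Amide appears at: CH2CONHCH2, CH(CONH2), CONHCH3 → 3.

3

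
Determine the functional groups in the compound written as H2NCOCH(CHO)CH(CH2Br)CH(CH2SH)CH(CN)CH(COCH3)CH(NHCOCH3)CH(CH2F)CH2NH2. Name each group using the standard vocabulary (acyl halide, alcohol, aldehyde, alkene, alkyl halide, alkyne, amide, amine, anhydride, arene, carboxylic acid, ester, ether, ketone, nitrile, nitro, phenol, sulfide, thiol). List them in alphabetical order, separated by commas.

Reading the structure from left to right:
  H2NCO: –C(=O)NH2: carbonyl C bonded to C and to N → amide (the N is not a separate amine).
  CH(CHO): pendant –CHO: carbonyl C bonded to C and H → aldehyde.
  CH(CH2Br): pendant –CH2X: halogen on sp³ carbon → alkyl halide.
  CH(CH2SH): pendant –CH2SH → thiol.
  CH(CN): pendant –C≡N: nitrile.
  CH(COCH3): pendant –COCH3: carbonyl C bonded to two carbons → ketone.
  CH(NHCOCH3): pendant –NHC(=O)CH3: N bonded to a carbonyl → amide (not amine).
  CH(CH2F): pendant –CH2X: halogen on sp³ carbon → alkyl halide.
  CH2NH2: –NH2 on an sp³ carbon with no adjacent C=O → amine.

aldehyde, alkyl halide, amide, amine, ketone, nitrile, thiol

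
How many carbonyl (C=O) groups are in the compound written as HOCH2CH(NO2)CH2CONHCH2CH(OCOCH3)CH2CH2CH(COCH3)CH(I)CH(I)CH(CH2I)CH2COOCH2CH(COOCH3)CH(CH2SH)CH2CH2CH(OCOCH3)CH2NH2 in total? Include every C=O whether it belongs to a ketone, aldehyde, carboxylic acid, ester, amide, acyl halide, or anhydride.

6

CH2CONHCH2: amide, 1 C=O (running total 1).
CH(OCOCH3): ester, 1 C=O (running total 2).
CH(COCH3): ketone, 1 C=O (running total 3).
CH2COOCH2: ester, 1 C=O (running total 4).
CH(COOCH3): ester, 1 C=O (running total 5).
CH(OCOCH3): ester, 1 C=O (running total 6).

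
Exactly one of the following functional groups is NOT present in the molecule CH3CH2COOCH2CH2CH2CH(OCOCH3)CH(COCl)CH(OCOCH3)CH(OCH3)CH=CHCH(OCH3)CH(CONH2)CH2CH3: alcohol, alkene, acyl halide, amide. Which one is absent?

alcohol

alkene: present (CH=CH — C=C double bond → alkene).
acyl halide: present (CH(COCl) — pendant –C(=O)X: carbonyl C bonded to C and halogen → acyl halide).
amide: present (CH(CONH2) — pendant –CONH2: carbonyl C bonded to C and N → amide).
alcohol: no segment matches this pattern.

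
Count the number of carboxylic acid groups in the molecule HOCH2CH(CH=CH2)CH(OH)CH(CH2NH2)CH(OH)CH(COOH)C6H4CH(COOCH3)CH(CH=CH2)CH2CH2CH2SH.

1

Working along the chain:
  HOCH2: HO– on an sp³ carbon → alcohol.
  CH(CH=CH2): pendant –CH=CH2: C=C double bond → alkene.
  CH(OH): –OH on an sp³ carbon → alcohol (secondary).
  CH(CH2NH2): pendant –CH2NH2: N on sp³ C, no adjacent C=O → amine.
  CH(OH): –OH on an sp³ carbon → alcohol (secondary).
  CH(COOH): pendant –COOH: carbonyl C bonded to C and –OH → carboxylic acid.
  C6H4: para-disubstituted benzene ring → arene.
  CH(COOCH3): pendant –COOCH3: carbonyl C bonded to C and –OCH3 → ester.
  CH(CH=CH2): pendant –CH=CH2: C=C double bond → alkene.
  CH2SH: –SH on an sp³ carbon → thiol.
Carboxylic acid appears at: CH(COOH) → 1.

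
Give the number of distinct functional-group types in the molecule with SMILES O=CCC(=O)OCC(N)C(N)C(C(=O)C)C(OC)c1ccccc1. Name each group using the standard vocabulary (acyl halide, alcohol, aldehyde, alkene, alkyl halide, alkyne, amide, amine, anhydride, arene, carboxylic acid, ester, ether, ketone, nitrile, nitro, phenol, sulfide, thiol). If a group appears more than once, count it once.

6

terminal –CHO: carbonyl C bonded to H and C → aldehyde.
–C(=O)–O–C with C on the carbonyl side → ester.
–NH2 on an sp³ carbon with no adjacent C=O → amine.
–NH2 on an sp³ carbon with no adjacent C=O → amine.
pendant –COCH3: carbonyl C bonded to two carbons → ketone.
pendant –OCH3: C–O–C with sp³ C, no adjacent C=O → ether.
–C6H5 phenyl ring → arene.
Distinct types present: aldehyde, amine, arene, ester, ether, ketone.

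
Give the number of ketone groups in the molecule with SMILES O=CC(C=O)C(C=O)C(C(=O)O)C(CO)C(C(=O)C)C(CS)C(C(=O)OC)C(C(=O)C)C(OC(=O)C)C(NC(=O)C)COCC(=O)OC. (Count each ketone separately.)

2

Working along the chain:
  OHC: terminal –CHO: carbonyl C bonded to H and C → aldehyde.
  CH(CHO): pendant –CHO: carbonyl C bonded to C and H → aldehyde.
  CH(CHO): pendant –CHO: carbonyl C bonded to C and H → aldehyde.
  CH(COOH): pendant –COOH: carbonyl C bonded to C and –OH → carboxylic acid.
  CH(CH2OH): pendant –CH2OH on an sp³ backbone C → alcohol.
  CH(COCH3): pendant –COCH3: carbonyl C bonded to two carbons → ketone.
  CH(CH2SH): pendant –CH2SH → thiol.
  CH(COOCH3): pendant –COOCH3: carbonyl C bonded to C and –OCH3 → ester.
  CH(COCH3): pendant –COCH3: carbonyl C bonded to two carbons → ketone.
  CH(OCOCH3): pendant –OC(=O)CH3: an acyloxy group → ester.
  CH(NHCOCH3): pendant –NHC(=O)CH3: N bonded to a carbonyl → amide (not amine).
  CH2OCH2: C–O–C with sp³ carbons on both sides and no adjacent C=O → ether.
  COOCH3: –C(=O)OCH3: carbonyl C bonded to C and to –OCH3 → ester (not ketone + ether).
Ketone appears at: CH(COCH3), CH(COCH3) → 2.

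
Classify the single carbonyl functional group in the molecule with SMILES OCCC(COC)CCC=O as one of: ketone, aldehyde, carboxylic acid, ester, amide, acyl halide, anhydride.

aldehyde

The carbonyl is in the CHO segment: terminal –CHO: carbonyl C bonded to H and C → aldehyde.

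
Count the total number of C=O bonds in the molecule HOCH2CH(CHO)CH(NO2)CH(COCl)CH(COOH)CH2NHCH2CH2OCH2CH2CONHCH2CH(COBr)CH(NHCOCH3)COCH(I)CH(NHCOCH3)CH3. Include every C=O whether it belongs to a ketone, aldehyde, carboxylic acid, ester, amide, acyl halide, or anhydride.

CH(CHO): aldehyde, 1 C=O (running total 1).
CH(COCl): acyl halide, 1 C=O (running total 2).
CH(COOH): carboxylic acid, 1 C=O (running total 3).
CH2CONHCH2: amide, 1 C=O (running total 4).
CH(COBr): acyl halide, 1 C=O (running total 5).
CH(NHCOCH3): amide, 1 C=O (running total 6).
CO: ketone, 1 C=O (running total 7).
CH(NHCOCH3): amide, 1 C=O (running total 8).

8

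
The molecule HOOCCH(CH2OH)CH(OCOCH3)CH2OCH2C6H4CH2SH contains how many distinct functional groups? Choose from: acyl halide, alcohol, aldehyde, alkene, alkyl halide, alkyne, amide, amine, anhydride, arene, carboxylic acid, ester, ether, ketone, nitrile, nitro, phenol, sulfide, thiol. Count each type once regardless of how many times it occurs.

6

–COOH: carbonyl C bonded to –OH and C → carboxylic acid (the –OH is not a separate alcohol).
pendant –CH2OH on an sp³ backbone C → alcohol.
pendant –OC(=O)CH3: an acyloxy group → ester.
C–O–C with sp³ carbons on both sides and no adjacent C=O → ether.
para-disubstituted benzene ring → arene.
–SH on an sp³ carbon → thiol.
Distinct types present: alcohol, arene, carboxylic acid, ester, ether, thiol.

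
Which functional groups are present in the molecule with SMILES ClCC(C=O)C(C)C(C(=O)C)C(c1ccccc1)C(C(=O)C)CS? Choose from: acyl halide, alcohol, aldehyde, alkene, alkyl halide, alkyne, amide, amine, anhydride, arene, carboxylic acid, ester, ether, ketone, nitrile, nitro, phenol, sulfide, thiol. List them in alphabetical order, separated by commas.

aldehyde, alkyl halide, arene, ketone, thiol

Working along the chain:
  ClCH2: halogen on an sp³ carbon → alkyl halide.
  CH(CHO): pendant –CHO: carbonyl C bonded to C and H → aldehyde.
  CH(COCH3): pendant –COCH3: carbonyl C bonded to two carbons → ketone.
  CH(C6H5): pendant –C6H5: benzene ring → arene.
  CH(COCH3): pendant –COCH3: carbonyl C bonded to two carbons → ketone.
  CH2SH: –SH on an sp³ carbon → thiol.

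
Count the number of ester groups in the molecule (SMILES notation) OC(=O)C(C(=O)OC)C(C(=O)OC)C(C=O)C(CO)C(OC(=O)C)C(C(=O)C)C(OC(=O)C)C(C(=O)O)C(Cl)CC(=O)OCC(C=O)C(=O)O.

–COOH: carbonyl C bonded to –OH and C → carboxylic acid (the –OH is not a separate alcohol).
pendant –COOCH3: carbonyl C bonded to C and –OCH3 → ester.
pendant –COOCH3: carbonyl C bonded to C and –OCH3 → ester.
pendant –CHO: carbonyl C bonded to C and H → aldehyde.
pendant –CH2OH on an sp³ backbone C → alcohol.
pendant –OC(=O)CH3: an acyloxy group → ester.
pendant –COCH3: carbonyl C bonded to two carbons → ketone.
pendant –OC(=O)CH3: an acyloxy group → ester.
pendant –COOH: carbonyl C bonded to C and –OH → carboxylic acid.
halogen on an sp³ carbon → alkyl halide.
–C(=O)–O–C with C on the carbonyl side → ester.
pendant –CHO: carbonyl C bonded to C and H → aldehyde.
–COOH: carbonyl C bonded to –OH and C → carboxylic acid (the –OH is not a separate alcohol).
Ester appears at: CH(COOCH3), CH(COOCH3), CH(OCOCH3), CH(OCOCH3), CH2COOCH2 → 5.

5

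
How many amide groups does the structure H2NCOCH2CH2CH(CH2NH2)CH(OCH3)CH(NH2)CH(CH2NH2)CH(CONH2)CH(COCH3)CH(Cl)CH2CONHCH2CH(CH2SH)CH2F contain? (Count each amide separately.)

–C(=O)NH2: carbonyl C bonded to C and to N → amide (the N is not a separate amine).
pendant –CH2NH2: N on sp³ C, no adjacent C=O → amine.
pendant –OCH3: C–O–C with sp³ C, no adjacent C=O → ether.
–NH2 on an sp³ carbon with no adjacent C=O → amine.
pendant –CH2NH2: N on sp³ C, no adjacent C=O → amine.
pendant –CONH2: carbonyl C bonded to C and N → amide.
pendant –COCH3: carbonyl C bonded to two carbons → ketone.
halogen on an sp³ carbon → alkyl halide.
–C(=O)–N– linkage → amide (the N is not an amine).
pendant –CH2SH → thiol.
halogen on an sp³ carbon → alkyl halide.
Amide appears at: H2NCO, CH(CONH2), CH2CONHCH2 → 3.

3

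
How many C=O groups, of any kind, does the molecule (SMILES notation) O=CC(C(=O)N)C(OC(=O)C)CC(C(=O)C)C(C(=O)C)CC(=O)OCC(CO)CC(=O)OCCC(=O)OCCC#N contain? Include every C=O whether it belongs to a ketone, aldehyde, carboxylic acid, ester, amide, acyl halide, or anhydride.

OHC: aldehyde, 1 C=O (running total 1).
CH(CONH2): amide, 1 C=O (running total 2).
CH(OCOCH3): ester, 1 C=O (running total 3).
CH(COCH3): ketone, 1 C=O (running total 4).
CH(COCH3): ketone, 1 C=O (running total 5).
CH2COOCH2: ester, 1 C=O (running total 6).
CH2COOCH2: ester, 1 C=O (running total 7).
CH2COOCH2: ester, 1 C=O (running total 8).

8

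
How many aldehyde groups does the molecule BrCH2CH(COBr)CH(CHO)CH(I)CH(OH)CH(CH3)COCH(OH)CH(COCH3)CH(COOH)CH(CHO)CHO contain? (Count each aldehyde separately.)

Reading the structure from left to right:
  BrCH2: halogen on an sp³ carbon → alkyl halide.
  CH(COBr): pendant –C(=O)X: carbonyl C bonded to C and halogen → acyl halide.
  CH(CHO): pendant –CHO: carbonyl C bonded to C and H → aldehyde.
  CH(I): halogen on an sp³ carbon → alkyl halide.
  CH(OH): –OH on an sp³ carbon → alcohol (secondary).
  CO: –C(=O)– with carbon on both sides → ketone.
  CH(OH): –OH on an sp³ carbon → alcohol (secondary).
  CH(COCH3): pendant –COCH3: carbonyl C bonded to two carbons → ketone.
  CH(COOH): pendant –COOH: carbonyl C bonded to C and –OH → carboxylic acid.
  CH(CHO): pendant –CHO: carbonyl C bonded to C and H → aldehyde.
  CHO: terminal –CHO: carbonyl C bonded to H and C → aldehyde.
Aldehyde appears at: CH(CHO), CH(CHO), CHO → 3.

3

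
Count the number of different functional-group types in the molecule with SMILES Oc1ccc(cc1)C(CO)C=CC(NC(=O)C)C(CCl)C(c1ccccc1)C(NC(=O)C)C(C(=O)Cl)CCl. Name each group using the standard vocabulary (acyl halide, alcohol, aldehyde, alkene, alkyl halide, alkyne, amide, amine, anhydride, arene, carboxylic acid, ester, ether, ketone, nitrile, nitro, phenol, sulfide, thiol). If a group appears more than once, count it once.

7

Taking each segment in turn:
  HOC6H4: –OH attached directly to an aromatic ring → phenol (not alcohol); the ring itself is an arene.
  CH(CH2OH): pendant –CH2OH on an sp³ backbone C → alcohol.
  CH=CH: C=C double bond → alkene.
  CH(NHCOCH3): pendant –NHC(=O)CH3: N bonded to a carbonyl → amide (not amine).
  CH(CH2Cl): pendant –CH2X: halogen on sp³ carbon → alkyl halide.
  CH(C6H5): pendant –C6H5: benzene ring → arene.
  CH(NHCOCH3): pendant –NHC(=O)CH3: N bonded to a carbonyl → amide (not amine).
  CH(COCl): pendant –C(=O)X: carbonyl C bonded to C and halogen → acyl halide.
  CH2Cl: halogen on an sp³ carbon → alkyl halide.
Distinct types present: acyl halide, alcohol, alkene, alkyl halide, amide, arene, phenol.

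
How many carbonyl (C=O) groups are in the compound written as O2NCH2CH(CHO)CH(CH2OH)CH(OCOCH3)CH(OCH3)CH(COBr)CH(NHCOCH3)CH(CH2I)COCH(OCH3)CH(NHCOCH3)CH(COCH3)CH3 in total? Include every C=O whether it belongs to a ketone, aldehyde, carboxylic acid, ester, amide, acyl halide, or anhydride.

CH(CHO): aldehyde, 1 C=O (running total 1).
CH(OCOCH3): ester, 1 C=O (running total 2).
CH(COBr): acyl halide, 1 C=O (running total 3).
CH(NHCOCH3): amide, 1 C=O (running total 4).
CO: ketone, 1 C=O (running total 5).
CH(NHCOCH3): amide, 1 C=O (running total 6).
CH(COCH3): ketone, 1 C=O (running total 7).

7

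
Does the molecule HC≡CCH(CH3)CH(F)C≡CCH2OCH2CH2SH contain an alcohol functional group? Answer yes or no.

no

C≡C triple bond → alkyne.
halogen on an sp³ carbon → alkyl halide.
C≡C triple bond → alkyne.
C–O–C with sp³ carbons on both sides and no adjacent C=O → ether.
–SH on an sp³ carbon → thiol.
The groups actually present are: alkyl halide, alkyne, ether, thiol.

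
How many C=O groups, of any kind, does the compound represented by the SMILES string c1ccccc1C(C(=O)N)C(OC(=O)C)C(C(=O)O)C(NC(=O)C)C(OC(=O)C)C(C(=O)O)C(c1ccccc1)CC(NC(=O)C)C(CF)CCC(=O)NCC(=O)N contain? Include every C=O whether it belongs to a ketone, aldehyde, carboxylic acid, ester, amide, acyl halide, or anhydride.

9

CH(CONH2): amide, 1 C=O (running total 1).
CH(OCOCH3): ester, 1 C=O (running total 2).
CH(COOH): carboxylic acid, 1 C=O (running total 3).
CH(NHCOCH3): amide, 1 C=O (running total 4).
CH(OCOCH3): ester, 1 C=O (running total 5).
CH(COOH): carboxylic acid, 1 C=O (running total 6).
CH(NHCOCH3): amide, 1 C=O (running total 7).
CH2CONHCH2: amide, 1 C=O (running total 8).
CONH2: amide, 1 C=O (running total 9).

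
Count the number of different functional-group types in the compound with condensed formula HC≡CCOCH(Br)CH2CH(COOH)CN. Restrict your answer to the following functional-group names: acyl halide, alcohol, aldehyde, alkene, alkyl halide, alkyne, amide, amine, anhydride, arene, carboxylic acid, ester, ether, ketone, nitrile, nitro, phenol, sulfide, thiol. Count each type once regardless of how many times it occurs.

5

Working along the chain:
  HC≡C: C≡C triple bond → alkyne.
  CO: –C(=O)– with carbon on both sides → ketone.
  CH(Br): halogen on an sp³ carbon → alkyl halide.
  CH(COOH): pendant –COOH: carbonyl C bonded to C and –OH → carboxylic acid.
  CN: –C≡N: carbon triple-bonded to nitrogen → nitrile.
Distinct types present: alkyl halide, alkyne, carboxylic acid, ketone, nitrile.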